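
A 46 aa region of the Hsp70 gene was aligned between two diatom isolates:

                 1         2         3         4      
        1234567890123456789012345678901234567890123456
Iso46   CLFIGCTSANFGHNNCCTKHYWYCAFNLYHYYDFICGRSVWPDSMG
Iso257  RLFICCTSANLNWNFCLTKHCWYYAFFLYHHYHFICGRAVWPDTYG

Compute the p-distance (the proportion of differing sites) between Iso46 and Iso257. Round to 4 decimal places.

Differing sites — 1:C/R; 5:G/C; 11:F/L; 12:G/N; 13:H/W; 15:N/F; 17:C/L; 21:Y/C; 24:C/Y; 27:N/F; 31:Y/H; 33:D/H; 39:S/A; 44:S/T; 45:M/Y.
There are 15 differences over 46 sites, so p = 15/46 = 0.3261.

0.3261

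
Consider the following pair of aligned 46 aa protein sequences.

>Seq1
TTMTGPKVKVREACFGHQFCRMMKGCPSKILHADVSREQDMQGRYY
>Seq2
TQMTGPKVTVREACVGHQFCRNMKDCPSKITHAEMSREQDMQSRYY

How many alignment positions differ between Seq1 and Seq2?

9

Differing sites — 2:T/Q; 9:K/T; 15:F/V; 22:M/N; 25:G/D; 31:L/T; 34:D/E; 35:V/M; 43:G/S.
That gives 9 mismatches out of 46 aligned sites, so the Hamming distance is 9.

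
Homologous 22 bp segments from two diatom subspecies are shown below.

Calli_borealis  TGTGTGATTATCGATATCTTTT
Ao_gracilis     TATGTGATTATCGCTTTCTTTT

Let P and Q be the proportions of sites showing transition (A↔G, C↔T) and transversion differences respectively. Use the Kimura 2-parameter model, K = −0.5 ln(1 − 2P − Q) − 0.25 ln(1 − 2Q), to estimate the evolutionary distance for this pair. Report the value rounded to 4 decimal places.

0.1505

Differing sites — 2:G/A (Ti); 14:A/C (Tv); 16:A/T (Tv).
Of the 3 differences, 1 transition and 2 transversions over 22 sites: P = 1/22 = 0.045455, Q = 2/22 = 0.090909.
d = −0.5·ln(0.818181) − 0.25·ln(0.818182) = −0.5·(-0.200672) − 0.25·(-0.200670) = 0.1505.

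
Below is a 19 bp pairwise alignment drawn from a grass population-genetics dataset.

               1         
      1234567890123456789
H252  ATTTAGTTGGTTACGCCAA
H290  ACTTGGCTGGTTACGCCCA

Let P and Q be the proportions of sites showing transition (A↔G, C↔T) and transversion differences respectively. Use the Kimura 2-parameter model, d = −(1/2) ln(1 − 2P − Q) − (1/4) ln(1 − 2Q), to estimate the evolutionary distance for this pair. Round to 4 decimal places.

0.2576

Mismatches occur at site 2 (T↔C, transition), site 5 (A↔G, transition), site 7 (T↔C, transition), site 18 (A↔C, transversion).
Of the 4 differences, 3 transitions and 1 transversion over 19 sites: P = 3/19 = 0.157895, Q = 1/19 = 0.052632.
d = −0.5·ln(0.631578) − 0.25·ln(0.894736) = −0.5·(-0.459534) − 0.25·(-0.111227) = 0.2576.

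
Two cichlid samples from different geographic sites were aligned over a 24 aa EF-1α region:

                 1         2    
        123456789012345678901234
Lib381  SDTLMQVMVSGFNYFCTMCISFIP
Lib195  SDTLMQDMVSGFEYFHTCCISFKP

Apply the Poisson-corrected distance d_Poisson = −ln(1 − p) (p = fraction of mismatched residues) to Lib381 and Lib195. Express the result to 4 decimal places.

0.2336

Mismatches occur at site 7 (V→D), site 13 (N→E), site 16 (C→H), site 18 (M→C), site 23 (I→K).
p = 5/24 = 0.208333.
d = −ln(1 − 0.208333) = −ln(0.791667) = 0.2336.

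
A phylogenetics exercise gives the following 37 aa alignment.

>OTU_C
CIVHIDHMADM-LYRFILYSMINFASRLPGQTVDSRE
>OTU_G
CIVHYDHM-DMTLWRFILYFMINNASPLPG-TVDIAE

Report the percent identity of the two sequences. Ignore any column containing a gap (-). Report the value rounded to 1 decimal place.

Excluding the 3 gap columns leaves 34 comparable sites.
Differing sites — 5:I/Y; 14:Y/W; 20:S/F; 24:F/N; 27:R/P; 35:S/I; 36:R/A.
27 of the 34 comparable sites match, so the percent identity is 27/34 × 100 = 79.4%.

79.4%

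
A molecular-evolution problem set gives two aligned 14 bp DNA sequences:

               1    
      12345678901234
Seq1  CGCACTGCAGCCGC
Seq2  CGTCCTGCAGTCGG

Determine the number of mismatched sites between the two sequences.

4

The sequences differ at positions 3 (C/T), 4 (A/C), 11 (C/T), 14 (C/G).
That gives 4 mismatches out of 14 aligned sites, so the Hamming distance is 4.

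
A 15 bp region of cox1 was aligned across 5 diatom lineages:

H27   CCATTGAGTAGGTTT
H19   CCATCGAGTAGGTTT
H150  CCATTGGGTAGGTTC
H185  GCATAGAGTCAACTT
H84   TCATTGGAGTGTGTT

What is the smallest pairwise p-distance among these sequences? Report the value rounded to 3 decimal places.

0.067

Pairwise Hamming distances:
  H27 vs H19: 1
  H27 vs H150: 2
  H27 vs H185: 6
  H27 vs H84: 7
  H19 vs H150: 3
  H19 vs H185: 6
  H19 vs H84: 8
  H150 vs H185: 8
  H150 vs H84: 7
  H185 vs H84: 9
The smallest is 1 mismatch, between H27 and H19; p = 1/15 = 0.067.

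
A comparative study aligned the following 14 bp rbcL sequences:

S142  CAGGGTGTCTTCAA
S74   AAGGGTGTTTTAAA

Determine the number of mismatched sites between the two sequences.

The sequences differ at positions 1 (C/A), 9 (C/T), 12 (C/A).
That gives 3 mismatches out of 14 aligned sites, so the Hamming distance is 3.

3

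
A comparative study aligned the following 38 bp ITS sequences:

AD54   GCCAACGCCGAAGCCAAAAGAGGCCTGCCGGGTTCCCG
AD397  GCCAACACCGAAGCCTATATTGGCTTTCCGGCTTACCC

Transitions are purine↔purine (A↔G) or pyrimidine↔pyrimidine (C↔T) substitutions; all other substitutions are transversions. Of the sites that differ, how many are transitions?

2

The sequences differ at positions 7 (G/A, transition), 16 (A/T, transversion), 18 (A/T, transversion), 20 (G/T, transversion), 21 (A/T, transversion), 25 (C/T, transition), 27 (G/T, transversion), 32 (G/C, transversion), 35 (C/A, transversion), 38 (G/C, transversion).
Of the 10 differences, 2 transitions and 8 transversions, so the answer is 2.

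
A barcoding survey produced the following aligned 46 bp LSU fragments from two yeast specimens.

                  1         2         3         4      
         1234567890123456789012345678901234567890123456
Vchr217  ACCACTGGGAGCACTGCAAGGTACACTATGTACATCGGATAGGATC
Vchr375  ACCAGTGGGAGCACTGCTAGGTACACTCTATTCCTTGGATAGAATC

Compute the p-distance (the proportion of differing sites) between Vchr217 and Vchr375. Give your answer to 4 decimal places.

0.1739

The sequences differ at positions 5 (C/G), 18 (A/T), 28 (A/C), 30 (G/A), 32 (A/T), 34 (A/C), 36 (C/T), 43 (G/A).
There are 8 differences over 46 sites, so p = 8/46 = 0.1739.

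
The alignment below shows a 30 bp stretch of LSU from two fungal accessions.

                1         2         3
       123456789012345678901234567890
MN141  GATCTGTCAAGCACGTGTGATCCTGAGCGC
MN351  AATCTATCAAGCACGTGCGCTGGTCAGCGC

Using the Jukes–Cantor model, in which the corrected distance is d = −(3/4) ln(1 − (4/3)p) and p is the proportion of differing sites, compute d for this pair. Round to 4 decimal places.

0.2795

Differing sites — 1:G/A; 6:G/A; 18:T/C; 20:A/C; 22:C/G; 23:C/G; 25:G/C.
p = 7/30 = 0.233333.
d = −0.75 · ln(1 − (4/3)·0.233333) = −0.75 · ln(0.688889) = −0.75 · (-0.372675) = 0.2795.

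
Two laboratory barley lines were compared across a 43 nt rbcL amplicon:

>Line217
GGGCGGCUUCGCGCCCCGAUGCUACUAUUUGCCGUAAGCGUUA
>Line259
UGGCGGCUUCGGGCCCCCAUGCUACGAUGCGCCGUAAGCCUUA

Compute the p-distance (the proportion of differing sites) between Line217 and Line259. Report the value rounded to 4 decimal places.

The sequences differ at positions 1 (G/U), 12 (C/G), 18 (G/C), 26 (U/G), 29 (U/G), 30 (U/C), 40 (G/C).
There are 7 differences over 43 sites, so p = 7/43 = 0.1628.

0.1628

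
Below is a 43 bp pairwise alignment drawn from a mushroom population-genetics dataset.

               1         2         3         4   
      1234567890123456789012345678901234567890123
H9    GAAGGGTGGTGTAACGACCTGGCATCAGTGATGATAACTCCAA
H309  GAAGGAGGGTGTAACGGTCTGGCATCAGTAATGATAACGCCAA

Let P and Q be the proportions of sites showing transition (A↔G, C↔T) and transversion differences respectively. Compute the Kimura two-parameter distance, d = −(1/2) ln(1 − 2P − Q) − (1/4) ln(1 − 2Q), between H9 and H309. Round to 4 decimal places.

0.1568

Differing sites — 6:G/A (Ti); 7:T/G (Tv); 17:A/G (Ti); 18:C/T (Ti); 30:G/A (Ti); 39:T/G (Tv).
Of the 6 differences, 4 transitions and 2 transversions over 43 sites: P = 4/43 = 0.093023, Q = 2/43 = 0.046512.
d = −0.5·ln(0.767442) − 0.25·ln(0.906976) = −0.5·(-0.264692) − 0.25·(-0.097639) = 0.1568.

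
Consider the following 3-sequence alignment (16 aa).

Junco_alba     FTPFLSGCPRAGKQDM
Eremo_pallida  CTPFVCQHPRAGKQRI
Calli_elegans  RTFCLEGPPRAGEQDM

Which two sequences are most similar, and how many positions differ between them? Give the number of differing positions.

6

Pairwise Hamming distances:
  Junco_alba vs Eremo_pallida: 7
  Junco_alba vs Calli_elegans: 6
  Eremo_pallida vs Calli_elegans: 10
The smallest is 6, between Junco_alba and Calli_elegans.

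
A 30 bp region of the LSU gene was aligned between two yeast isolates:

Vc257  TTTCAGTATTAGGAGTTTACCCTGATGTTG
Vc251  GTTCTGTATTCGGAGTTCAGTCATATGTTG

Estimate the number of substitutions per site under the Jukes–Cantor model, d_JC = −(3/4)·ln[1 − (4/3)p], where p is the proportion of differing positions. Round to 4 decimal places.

0.3295

Mismatches occur at site 1 (T/G), site 5 (A/T), site 11 (A/C), site 18 (T/C), site 20 (C/G), site 21 (C/T), site 23 (T/A), site 24 (G/T).
p = 8/30 = 0.266667.
d = −0.75 · ln(1 − (4/3)·0.266667) = −0.75 · ln(0.644444) = −0.75 · (-0.439367) = 0.3295.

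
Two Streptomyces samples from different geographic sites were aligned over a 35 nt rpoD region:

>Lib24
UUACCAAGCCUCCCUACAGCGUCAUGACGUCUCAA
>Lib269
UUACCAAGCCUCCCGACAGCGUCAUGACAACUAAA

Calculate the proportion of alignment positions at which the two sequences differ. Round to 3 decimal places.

0.114

The sequences differ at positions 15 (U/G), 29 (G/A), 30 (U/A), 33 (C/A).
There are 4 differences over 35 sites, so p = 4/35 = 0.114.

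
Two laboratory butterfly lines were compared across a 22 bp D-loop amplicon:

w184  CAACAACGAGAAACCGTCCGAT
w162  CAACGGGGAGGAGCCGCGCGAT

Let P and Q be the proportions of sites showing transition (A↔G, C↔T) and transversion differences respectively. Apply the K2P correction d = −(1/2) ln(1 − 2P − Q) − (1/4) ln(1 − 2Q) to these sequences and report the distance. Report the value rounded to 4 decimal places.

Differing sites — 5:A/G (Ti); 6:A/G (Ti); 7:C/G (Tv); 11:A/G (Ti); 13:A/G (Ti); 17:T/C (Ti); 18:C/G (Tv).
Of the 7 differences, 5 transitions and 2 transversions over 22 sites: P = 5/22 = 0.227273, Q = 2/22 = 0.090909.
d = −0.5·ln(0.454545) − 0.25·ln(0.818182) = −0.5·(-0.788458) − 0.25·(-0.200670) = 0.4444.

0.4444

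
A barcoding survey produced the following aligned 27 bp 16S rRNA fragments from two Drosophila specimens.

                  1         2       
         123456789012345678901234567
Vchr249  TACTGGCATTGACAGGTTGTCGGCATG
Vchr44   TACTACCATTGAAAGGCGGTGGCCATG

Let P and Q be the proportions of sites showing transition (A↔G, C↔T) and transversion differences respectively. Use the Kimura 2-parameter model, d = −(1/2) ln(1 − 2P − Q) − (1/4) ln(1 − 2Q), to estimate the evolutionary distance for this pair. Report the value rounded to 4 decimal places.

0.3184

Differing sites — 5:G/A (Ti); 6:G/C (Tv); 13:C/A (Tv); 17:T/C (Ti); 18:T/G (Tv); 21:C/G (Tv); 23:G/C (Tv).
Of the 7 differences, 2 transitions and 5 transversions over 27 sites: P = 2/27 = 0.074074, Q = 5/27 = 0.185185.
d = −0.5·ln(0.666667) − 0.25·ln(0.629630) = −0.5·(-0.405465) − 0.25·(-0.462623) = 0.3184.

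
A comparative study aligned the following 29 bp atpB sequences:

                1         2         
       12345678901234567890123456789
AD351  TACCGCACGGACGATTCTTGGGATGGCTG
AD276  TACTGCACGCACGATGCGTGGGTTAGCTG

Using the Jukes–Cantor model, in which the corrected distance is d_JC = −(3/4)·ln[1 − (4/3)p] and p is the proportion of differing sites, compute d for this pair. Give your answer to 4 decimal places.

0.2421

Mismatches occur at site 4 (C↔T), site 10 (G↔C), site 16 (T↔G), site 18 (T↔G), site 23 (A↔T), site 25 (G↔A).
p = 6/29 = 0.206897.
d = −0.75 · ln(1 − (4/3)·0.206897) = −0.75 · ln(0.724137) = −0.75 · (-0.322775) = 0.2421.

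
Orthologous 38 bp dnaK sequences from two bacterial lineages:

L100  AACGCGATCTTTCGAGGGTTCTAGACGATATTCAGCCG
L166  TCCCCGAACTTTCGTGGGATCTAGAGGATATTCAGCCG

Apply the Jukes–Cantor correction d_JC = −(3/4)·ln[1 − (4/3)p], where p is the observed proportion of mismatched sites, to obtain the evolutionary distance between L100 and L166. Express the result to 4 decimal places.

0.2114

Mismatches occur at site 1 (A/T), site 2 (A/C), site 4 (G/C), site 8 (T/A), site 15 (A/T), site 19 (T/A), site 26 (C/G).
p = 7/38 = 0.184211.
d = −0.75 · ln(1 − (4/3)·0.184211) = −0.75 · ln(0.754385) = −0.75 · (-0.281852) = 0.2114.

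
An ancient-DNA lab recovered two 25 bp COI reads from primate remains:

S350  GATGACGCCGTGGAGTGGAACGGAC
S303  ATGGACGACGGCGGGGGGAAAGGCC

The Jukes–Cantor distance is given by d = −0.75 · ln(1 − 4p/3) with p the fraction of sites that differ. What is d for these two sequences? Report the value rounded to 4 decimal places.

Mismatches occur at site 1 (G/A), site 2 (A/T), site 3 (T/G), site 8 (C/A), site 11 (T/G), site 12 (G/C), site 14 (A/G), site 16 (T/G), site 21 (C/A), site 24 (A/C).
p = 10/25 = 0.400000.
d = −0.75 · ln(1 − (4/3)·0.400000) = −0.75 · ln(0.466667) = −0.75 · (-0.762139) = 0.5716.

0.5716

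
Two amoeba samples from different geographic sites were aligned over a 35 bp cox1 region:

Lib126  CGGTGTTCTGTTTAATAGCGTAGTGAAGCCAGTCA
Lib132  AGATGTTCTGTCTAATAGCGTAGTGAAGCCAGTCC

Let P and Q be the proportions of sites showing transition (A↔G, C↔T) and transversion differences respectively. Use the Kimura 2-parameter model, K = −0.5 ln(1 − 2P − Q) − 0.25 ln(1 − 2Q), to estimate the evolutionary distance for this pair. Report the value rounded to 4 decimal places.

0.1244

The sequences differ at positions 1 (C/A, transversion), 3 (G/A, transition), 12 (T/C, transition), 35 (A/C, transversion).
Of the 4 differences, 2 transitions and 2 transversions over 35 sites: P = 2/35 = 0.057143, Q = 2/35 = 0.057143.
d = −0.5·ln(0.828571) − 0.25·ln(0.885714) = −0.5·(-0.188053) − 0.25·(-0.121361) = 0.1244.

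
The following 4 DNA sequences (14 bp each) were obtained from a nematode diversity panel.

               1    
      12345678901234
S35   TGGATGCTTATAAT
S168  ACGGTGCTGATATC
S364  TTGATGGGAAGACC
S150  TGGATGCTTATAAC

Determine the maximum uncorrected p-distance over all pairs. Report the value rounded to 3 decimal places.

0.571

Pairwise Hamming distances:
  S35 vs S168: 6
  S35 vs S364: 7
  S35 vs S150: 1
  S168 vs S364: 8
  S168 vs S150: 5
  S364 vs S150: 6
The largest is 8 mismatches, between S168 and S364; p = 8/14 = 0.571.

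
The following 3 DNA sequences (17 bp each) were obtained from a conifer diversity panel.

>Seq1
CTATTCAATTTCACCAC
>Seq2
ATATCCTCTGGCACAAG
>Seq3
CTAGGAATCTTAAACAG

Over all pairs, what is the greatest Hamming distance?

12

Pairwise Hamming distances:
  Seq1 vs Seq2: 8
  Seq1 vs Seq3: 8
  Seq2 vs Seq3: 12
The largest is 12, between Seq2 and Seq3.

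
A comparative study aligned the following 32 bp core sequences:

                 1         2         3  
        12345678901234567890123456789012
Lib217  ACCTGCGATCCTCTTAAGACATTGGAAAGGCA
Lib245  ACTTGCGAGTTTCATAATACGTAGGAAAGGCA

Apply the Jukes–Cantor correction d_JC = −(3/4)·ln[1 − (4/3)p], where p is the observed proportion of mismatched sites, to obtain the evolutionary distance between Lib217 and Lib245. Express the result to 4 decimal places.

Mismatches occur at site 3 (C/T), site 9 (T/G), site 10 (C/T), site 11 (C/T), site 14 (T/A), site 18 (G/T), site 21 (A/G), site 23 (T/A).
p = 8/32 = 0.250000.
d = −0.75 · ln(1 − (4/3)·0.250000) = −0.75 · ln(0.666667) = −0.75 · (-0.405465) = 0.3041.

0.3041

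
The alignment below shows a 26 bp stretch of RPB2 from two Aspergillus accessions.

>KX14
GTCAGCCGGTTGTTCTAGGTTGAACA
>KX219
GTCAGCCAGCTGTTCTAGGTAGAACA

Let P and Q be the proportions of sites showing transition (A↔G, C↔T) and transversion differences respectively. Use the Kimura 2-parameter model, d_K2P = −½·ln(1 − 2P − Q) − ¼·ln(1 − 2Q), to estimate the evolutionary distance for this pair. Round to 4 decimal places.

The sequences differ at positions 8 (G/A, transition), 10 (T/C, transition), 21 (T/A, transversion).
Of the 3 differences, 2 transitions and 1 transversion over 26 sites: P = 2/26 = 0.076923, Q = 1/26 = 0.038462.
d = −0.5·ln(0.807692) − 0.25·ln(0.923076) = −0.5·(-0.213574) − 0.25·(-0.080044) = 0.1268.

0.1268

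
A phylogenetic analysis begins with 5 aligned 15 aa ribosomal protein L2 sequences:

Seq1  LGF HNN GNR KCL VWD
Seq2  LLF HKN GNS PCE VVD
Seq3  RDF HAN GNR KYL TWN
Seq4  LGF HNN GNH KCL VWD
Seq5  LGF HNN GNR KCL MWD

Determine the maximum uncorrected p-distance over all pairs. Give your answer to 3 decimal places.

Pairwise Hamming distances:
  Seq1 vs Seq2: 6
  Seq1 vs Seq3: 6
  Seq1 vs Seq4: 1
  Seq1 vs Seq5: 1
  Seq2 vs Seq3: 10
  Seq2 vs Seq4: 6
  Seq2 vs Seq5: 7
  Seq3 vs Seq4: 7
  Seq3 vs Seq5: 6
  Seq4 vs Seq5: 2
The largest is 10 mismatches, between Seq2 and Seq3; p = 10/15 = 0.667.

0.667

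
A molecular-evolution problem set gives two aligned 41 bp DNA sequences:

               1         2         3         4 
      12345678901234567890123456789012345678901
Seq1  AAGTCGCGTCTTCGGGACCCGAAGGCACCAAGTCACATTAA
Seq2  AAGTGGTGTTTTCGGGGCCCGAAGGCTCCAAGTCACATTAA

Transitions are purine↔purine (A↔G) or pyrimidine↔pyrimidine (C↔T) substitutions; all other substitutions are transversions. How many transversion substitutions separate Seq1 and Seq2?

2

The sequences differ at positions 5 (C/G, transversion), 7 (C/T, transition), 10 (C/T, transition), 17 (A/G, transition), 27 (A/T, transversion).
Of the 5 differences, 3 transitions and 2 transversions, so the answer is 2.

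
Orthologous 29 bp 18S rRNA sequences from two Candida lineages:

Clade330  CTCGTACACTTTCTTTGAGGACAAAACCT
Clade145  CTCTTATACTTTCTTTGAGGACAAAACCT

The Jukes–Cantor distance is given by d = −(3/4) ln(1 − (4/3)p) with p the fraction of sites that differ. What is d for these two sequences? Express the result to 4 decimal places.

0.0723

Differing sites — 4:G/T; 7:C/T.
p = 2/29 = 0.068966.
d = −0.75 · ln(1 − (4/3)·0.068966) = −0.75 · ln(0.908045) = −0.75 · (-0.096461) = 0.0723.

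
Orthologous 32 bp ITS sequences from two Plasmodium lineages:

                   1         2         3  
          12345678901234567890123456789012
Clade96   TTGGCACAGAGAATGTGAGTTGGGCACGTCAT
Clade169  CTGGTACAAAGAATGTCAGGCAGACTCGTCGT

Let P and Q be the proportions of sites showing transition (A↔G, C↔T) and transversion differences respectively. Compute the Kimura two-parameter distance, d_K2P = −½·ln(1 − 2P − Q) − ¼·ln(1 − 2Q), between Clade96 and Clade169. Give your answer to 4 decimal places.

Mismatches occur at site 1 (T→C, transition), site 5 (C→T, transition), site 9 (G→A, transition), site 17 (G→C, transversion), site 20 (T→G, transversion), site 21 (T→C, transition), site 22 (G→A, transition), site 24 (G→A, transition), site 26 (A→T, transversion), site 31 (A→G, transition).
Of the 10 differences, 7 transitions and 3 transversions over 32 sites: P = 7/32 = 0.218750, Q = 3/32 = 0.093750.
d = −0.5·ln(0.468750) − 0.25·ln(0.812500) = −0.5·(-0.757686) − 0.25·(-0.207639) = 0.4308.

0.4308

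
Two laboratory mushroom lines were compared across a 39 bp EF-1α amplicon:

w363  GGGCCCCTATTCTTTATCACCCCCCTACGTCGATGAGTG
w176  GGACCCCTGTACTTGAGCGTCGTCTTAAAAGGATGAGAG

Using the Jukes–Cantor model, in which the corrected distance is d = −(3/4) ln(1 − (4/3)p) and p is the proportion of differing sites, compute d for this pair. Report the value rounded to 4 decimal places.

0.5393

Differing sites — 3:G/A; 9:A/G; 11:T/A; 15:T/G; 17:T/G; 19:A/G; 20:C/T; 22:C/G; 23:C/T; 25:C/T; 28:C/A; 29:G/A; 30:T/A; 31:C/G; 38:T/A.
p = 15/39 = 0.384615.
d = −0.75 · ln(1 − (4/3)·0.384615) = −0.75 · ln(0.487180) = −0.75 · (-0.719122) = 0.5393.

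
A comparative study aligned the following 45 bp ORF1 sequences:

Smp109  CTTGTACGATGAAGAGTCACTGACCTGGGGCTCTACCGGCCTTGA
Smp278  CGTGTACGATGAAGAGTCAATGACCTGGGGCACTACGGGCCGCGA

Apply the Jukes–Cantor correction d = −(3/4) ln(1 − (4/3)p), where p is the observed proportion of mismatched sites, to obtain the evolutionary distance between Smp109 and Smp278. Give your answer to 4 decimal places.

Mismatches occur at site 2 (T→G), site 20 (C→A), site 32 (T→A), site 37 (C→G), site 42 (T→G), site 43 (T→C).
p = 6/45 = 0.133333.
d = −0.75 · ln(1 − (4/3)·0.133333) = −0.75 · ln(0.822223) = −0.75 · (-0.195744) = 0.1468.

0.1468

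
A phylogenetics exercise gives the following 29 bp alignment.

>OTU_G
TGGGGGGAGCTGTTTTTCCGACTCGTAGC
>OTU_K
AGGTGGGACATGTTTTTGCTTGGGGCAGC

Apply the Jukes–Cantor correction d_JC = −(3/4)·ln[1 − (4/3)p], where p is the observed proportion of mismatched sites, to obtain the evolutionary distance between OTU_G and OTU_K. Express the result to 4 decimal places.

0.5285

Mismatches occur at site 1 (T→A), site 4 (G→T), site 9 (G→C), site 10 (C→A), site 18 (C→G), site 20 (G→T), site 21 (A→T), site 22 (C→G), site 23 (T→G), site 24 (C→G), site 26 (T→C).
p = 11/29 = 0.379310.
d = −0.75 · ln(1 − (4/3)·0.379310) = −0.75 · ln(0.494253) = −0.75 · (-0.704708) = 0.5285.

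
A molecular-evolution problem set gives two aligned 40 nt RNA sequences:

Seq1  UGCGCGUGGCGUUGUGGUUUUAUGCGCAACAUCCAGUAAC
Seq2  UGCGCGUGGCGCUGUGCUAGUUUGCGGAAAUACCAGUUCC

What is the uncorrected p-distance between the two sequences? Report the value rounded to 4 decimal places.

0.2750

Mismatches occur at site 12 (U↔C), site 17 (G↔C), site 19 (U↔A), site 20 (U↔G), site 22 (A↔U), site 27 (C↔G), site 30 (C↔A), site 31 (A↔U), site 32 (U↔A), site 38 (A↔U), site 39 (A↔C).
There are 11 differences over 40 sites, so p = 11/40 = 0.2750.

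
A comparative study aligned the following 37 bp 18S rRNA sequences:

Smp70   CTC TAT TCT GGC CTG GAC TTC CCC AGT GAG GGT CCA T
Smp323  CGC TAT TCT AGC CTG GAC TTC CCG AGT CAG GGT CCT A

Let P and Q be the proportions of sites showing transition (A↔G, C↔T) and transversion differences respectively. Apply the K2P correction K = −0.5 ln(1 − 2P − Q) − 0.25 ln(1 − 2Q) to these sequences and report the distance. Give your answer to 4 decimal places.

Mismatches occur at site 2 (T→G, transversion), site 10 (G→A, transition), site 24 (C→G, transversion), site 28 (G→C, transversion), site 36 (A→T, transversion), site 37 (T→A, transversion).
Of the 6 differences, 1 transition and 5 transversions over 37 sites: P = 1/37 = 0.027027, Q = 5/37 = 0.135135.
d = −0.5·ln(0.810811) − 0.25·ln(0.729730) = −0.5·(-0.209720) − 0.25·(-0.315081) = 0.1836.

0.1836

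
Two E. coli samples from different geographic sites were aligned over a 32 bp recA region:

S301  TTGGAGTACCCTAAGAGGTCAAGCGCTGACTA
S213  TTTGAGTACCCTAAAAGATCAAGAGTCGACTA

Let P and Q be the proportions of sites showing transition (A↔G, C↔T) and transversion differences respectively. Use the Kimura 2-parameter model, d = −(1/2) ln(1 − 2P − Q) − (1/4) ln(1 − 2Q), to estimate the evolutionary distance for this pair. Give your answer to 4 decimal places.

0.2207

Mismatches occur at site 3 (G↔T, transversion), site 15 (G↔A, transition), site 18 (G↔A, transition), site 24 (C↔A, transversion), site 26 (C↔T, transition), site 27 (T↔C, transition).
Of the 6 differences, 4 transitions and 2 transversions over 32 sites: P = 4/32 = 0.125000, Q = 2/32 = 0.062500.
d = −0.5·ln(0.687500) − 0.25·ln(0.875000) = −0.5·(-0.374693) − 0.25·(-0.133531) = 0.2207.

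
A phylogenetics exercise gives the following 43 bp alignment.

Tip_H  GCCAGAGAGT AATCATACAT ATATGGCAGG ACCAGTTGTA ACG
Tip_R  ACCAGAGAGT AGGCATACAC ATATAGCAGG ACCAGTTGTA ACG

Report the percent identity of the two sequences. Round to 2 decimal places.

Differing sites — 1:G/A; 12:A/G; 13:T/G; 20:T/C; 25:G/A.
38 of the 43 sites match, so the percent identity is 38/43 × 100 = 88.37%.

88.37%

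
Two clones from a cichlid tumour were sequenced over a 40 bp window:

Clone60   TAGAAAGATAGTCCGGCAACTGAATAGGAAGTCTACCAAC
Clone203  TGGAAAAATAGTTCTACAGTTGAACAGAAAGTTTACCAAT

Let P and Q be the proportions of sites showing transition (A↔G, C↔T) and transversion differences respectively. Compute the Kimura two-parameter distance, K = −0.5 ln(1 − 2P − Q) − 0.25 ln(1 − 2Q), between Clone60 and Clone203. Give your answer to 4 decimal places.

Mismatches occur at site 2 (A→G, transition), site 7 (G→A, transition), site 13 (C→T, transition), site 15 (G→T, transversion), site 16 (G→A, transition), site 19 (A→G, transition), site 20 (C→T, transition), site 25 (T→C, transition), site 28 (G→A, transition), site 33 (C→T, transition), site 40 (C→T, transition).
Of the 11 differences, 10 transitions and 1 transversion over 40 sites: P = 10/40 = 0.250000, Q = 1/40 = 0.025000.
d = −0.5·ln(0.475000) − 0.25·ln(0.950000) = −0.5·(-0.744440) − 0.25·(-0.051293) = 0.3850.

0.3850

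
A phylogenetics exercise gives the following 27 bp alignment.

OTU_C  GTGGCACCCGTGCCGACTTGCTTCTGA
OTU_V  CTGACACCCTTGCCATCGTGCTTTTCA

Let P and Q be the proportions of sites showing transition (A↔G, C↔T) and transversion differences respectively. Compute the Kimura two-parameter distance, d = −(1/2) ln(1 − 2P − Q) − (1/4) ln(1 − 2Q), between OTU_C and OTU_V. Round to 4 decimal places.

0.3773

The sequences differ at positions 1 (G/C, transversion), 4 (G/A, transition), 10 (G/T, transversion), 15 (G/A, transition), 16 (A/T, transversion), 18 (T/G, transversion), 24 (C/T, transition), 26 (G/C, transversion).
Of the 8 differences, 3 transitions and 5 transversions over 27 sites: P = 3/27 = 0.111111, Q = 5/27 = 0.185185.
d = −0.5·ln(0.592593) − 0.25·ln(0.629630) = −0.5·(-0.523247) − 0.25·(-0.462623) = 0.3773.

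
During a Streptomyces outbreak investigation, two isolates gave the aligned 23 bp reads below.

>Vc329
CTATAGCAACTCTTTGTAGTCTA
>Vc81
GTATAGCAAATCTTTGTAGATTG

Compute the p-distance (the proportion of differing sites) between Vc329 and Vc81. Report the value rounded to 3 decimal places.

Differing sites — 1:C/G; 10:C/A; 20:T/A; 21:C/T; 23:A/G.
There are 5 differences over 23 sites, so p = 5/23 = 0.217.

0.217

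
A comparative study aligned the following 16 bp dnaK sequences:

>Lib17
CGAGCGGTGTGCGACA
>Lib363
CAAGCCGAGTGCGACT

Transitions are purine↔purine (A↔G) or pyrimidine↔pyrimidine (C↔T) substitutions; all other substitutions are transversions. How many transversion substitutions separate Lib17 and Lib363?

The sequences differ at positions 2 (G/A, transition), 6 (G/C, transversion), 8 (T/A, transversion), 16 (A/T, transversion).
Of the 4 differences, 1 transition and 3 transversions, so the answer is 3.

3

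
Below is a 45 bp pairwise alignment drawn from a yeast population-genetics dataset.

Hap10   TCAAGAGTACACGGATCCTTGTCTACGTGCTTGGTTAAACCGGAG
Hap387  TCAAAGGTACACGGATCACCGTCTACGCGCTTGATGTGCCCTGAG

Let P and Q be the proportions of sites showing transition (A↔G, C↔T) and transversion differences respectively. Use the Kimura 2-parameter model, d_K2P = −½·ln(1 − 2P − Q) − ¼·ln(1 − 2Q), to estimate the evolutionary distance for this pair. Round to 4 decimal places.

Differing sites — 5:G/A (Ti); 6:A/G (Ti); 18:C/A (Tv); 19:T/C (Ti); 20:T/C (Ti); 28:T/C (Ti); 34:G/A (Ti); 36:T/G (Tv); 37:A/T (Tv); 38:A/G (Ti); 39:A/C (Tv); 42:G/T (Tv).
Of the 12 differences, 7 transitions and 5 transversions over 45 sites: P = 7/45 = 0.155556, Q = 5/45 = 0.111111.
d = −0.5·ln(0.577777) − 0.25·ln(0.777778) = −0.5·(-0.548567) − 0.25·(-0.251314) = 0.3371.

0.3371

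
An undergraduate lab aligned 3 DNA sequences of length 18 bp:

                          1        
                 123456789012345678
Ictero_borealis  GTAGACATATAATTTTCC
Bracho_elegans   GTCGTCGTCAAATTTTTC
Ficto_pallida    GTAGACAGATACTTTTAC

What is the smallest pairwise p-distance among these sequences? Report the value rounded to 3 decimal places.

Pairwise Hamming distances:
  Ictero_borealis vs Bracho_elegans: 6
  Ictero_borealis vs Ficto_pallida: 3
  Bracho_elegans vs Ficto_pallida: 8
The smallest is 3 mismatches, between Ictero_borealis and Ficto_pallida; p = 3/18 = 0.167.

0.167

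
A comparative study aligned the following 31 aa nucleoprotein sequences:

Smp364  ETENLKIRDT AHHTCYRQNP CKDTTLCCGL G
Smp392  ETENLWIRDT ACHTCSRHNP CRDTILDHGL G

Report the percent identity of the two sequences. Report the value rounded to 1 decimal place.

74.2%

Mismatches occur at site 6 (K→W), site 12 (H→C), site 16 (Y→S), site 18 (Q→H), site 22 (K→R), site 25 (T→I), site 27 (C→D), site 28 (C→H).
23 of the 31 sites match, so the percent identity is 23/31 × 100 = 74.2%.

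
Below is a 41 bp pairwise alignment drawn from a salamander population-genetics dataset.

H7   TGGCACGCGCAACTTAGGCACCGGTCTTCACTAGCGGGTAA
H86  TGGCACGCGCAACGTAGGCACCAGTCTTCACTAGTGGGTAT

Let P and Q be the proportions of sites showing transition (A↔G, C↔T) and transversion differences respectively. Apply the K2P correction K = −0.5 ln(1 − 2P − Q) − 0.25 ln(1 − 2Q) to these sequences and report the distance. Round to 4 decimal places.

0.1048

Differing sites — 14:T/G (Tv); 23:G/A (Ti); 35:C/T (Ti); 41:A/T (Tv).
Of the 4 differences, 2 transitions and 2 transversions over 41 sites: P = 2/41 = 0.048780, Q = 2/41 = 0.048780.
d = −0.5·ln(0.853660) − 0.25·ln(0.902440) = −0.5·(-0.158222) − 0.25·(-0.102653) = 0.1048.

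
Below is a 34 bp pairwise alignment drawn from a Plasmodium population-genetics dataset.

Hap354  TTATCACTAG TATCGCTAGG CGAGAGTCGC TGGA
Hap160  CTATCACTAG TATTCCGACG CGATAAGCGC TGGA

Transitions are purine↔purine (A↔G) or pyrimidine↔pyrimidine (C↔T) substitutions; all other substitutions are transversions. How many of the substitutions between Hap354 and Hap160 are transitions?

3

The sequences differ at positions 1 (T/C, transition), 14 (C/T, transition), 15 (G/C, transversion), 17 (T/G, transversion), 19 (G/C, transversion), 24 (G/T, transversion), 26 (G/A, transition), 27 (T/G, transversion).
Of the 8 differences, 3 transitions and 5 transversions, so the answer is 3.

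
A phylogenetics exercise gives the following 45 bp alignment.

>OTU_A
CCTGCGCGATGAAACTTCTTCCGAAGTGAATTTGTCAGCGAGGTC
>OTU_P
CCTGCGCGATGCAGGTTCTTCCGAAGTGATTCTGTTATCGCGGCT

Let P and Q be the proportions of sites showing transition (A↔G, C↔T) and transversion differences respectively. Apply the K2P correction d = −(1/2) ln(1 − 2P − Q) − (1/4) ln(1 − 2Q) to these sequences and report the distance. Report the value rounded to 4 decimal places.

0.2656

The sequences differ at positions 12 (A/C, transversion), 14 (A/G, transition), 15 (C/G, transversion), 30 (A/T, transversion), 32 (T/C, transition), 36 (C/T, transition), 38 (G/T, transversion), 41 (A/C, transversion), 44 (T/C, transition), 45 (C/T, transition).
Of the 10 differences, 5 transitions and 5 transversions over 45 sites: P = 5/45 = 0.111111, Q = 5/45 = 0.111111.
d = −0.5·ln(0.666667) − 0.25·ln(0.777778) = −0.5·(-0.405465) − 0.25·(-0.251314) = 0.2656.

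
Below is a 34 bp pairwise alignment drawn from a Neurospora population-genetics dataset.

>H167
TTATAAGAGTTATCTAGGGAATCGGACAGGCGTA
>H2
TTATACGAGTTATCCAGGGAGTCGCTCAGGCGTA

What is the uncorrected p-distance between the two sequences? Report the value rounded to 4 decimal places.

Differing sites — 6:A/C; 15:T/C; 21:A/G; 25:G/C; 26:A/T.
There are 5 differences over 34 sites, so p = 5/34 = 0.1471.

0.1471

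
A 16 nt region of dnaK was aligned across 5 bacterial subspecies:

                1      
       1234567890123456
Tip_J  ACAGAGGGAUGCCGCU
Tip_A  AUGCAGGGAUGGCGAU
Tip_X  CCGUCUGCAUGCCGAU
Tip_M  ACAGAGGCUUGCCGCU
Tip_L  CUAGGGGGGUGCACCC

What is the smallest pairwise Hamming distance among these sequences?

Pairwise Hamming distances:
  Tip_J vs Tip_A: 5
  Tip_J vs Tip_X: 7
  Tip_J vs Tip_M: 2
  Tip_J vs Tip_L: 7
  Tip_A vs Tip_X: 7
  Tip_A vs Tip_M: 7
  Tip_A vs Tip_L: 10
  Tip_X vs Tip_M: 7
  Tip_X vs Tip_L: 11
  Tip_M vs Tip_L: 8
The smallest is 2, between Tip_J and Tip_M.

2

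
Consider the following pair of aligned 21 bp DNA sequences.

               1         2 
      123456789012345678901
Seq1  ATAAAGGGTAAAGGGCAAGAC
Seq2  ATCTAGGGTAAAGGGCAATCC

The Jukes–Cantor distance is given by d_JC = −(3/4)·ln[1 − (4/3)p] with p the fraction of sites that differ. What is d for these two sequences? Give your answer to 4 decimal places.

Differing sites — 3:A/C; 4:A/T; 19:G/T; 20:A/C.
p = 4/21 = 0.190476.
d = −0.75 · ln(1 − (4/3)·0.190476) = −0.75 · ln(0.746032) = −0.75 · (-0.292987) = 0.2197.

0.2197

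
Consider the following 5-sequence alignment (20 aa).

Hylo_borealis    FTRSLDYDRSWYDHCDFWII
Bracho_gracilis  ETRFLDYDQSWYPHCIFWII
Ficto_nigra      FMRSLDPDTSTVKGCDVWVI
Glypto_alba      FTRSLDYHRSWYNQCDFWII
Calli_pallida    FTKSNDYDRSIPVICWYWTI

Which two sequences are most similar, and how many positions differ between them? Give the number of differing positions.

3

Pairwise Hamming distances:
  Hylo_borealis vs Bracho_gracilis: 5
  Hylo_borealis vs Ficto_nigra: 9
  Hylo_borealis vs Glypto_alba: 3
  Hylo_borealis vs Calli_pallida: 9
  Bracho_gracilis vs Ficto_nigra: 12
  Bracho_gracilis vs Glypto_alba: 7
  Bracho_gracilis vs Calli_pallida: 12
  Ficto_nigra vs Glypto_alba: 10
  Ficto_nigra vs Calli_pallida: 12
  Glypto_alba vs Calli_pallida: 10
The smallest is 3, between Hylo_borealis and Glypto_alba.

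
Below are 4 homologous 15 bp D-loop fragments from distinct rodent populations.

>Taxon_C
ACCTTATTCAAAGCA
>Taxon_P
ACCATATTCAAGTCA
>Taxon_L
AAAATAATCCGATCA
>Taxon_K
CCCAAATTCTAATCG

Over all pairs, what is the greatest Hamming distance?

8

Pairwise Hamming distances:
  Taxon_C vs Taxon_P: 3
  Taxon_C vs Taxon_L: 7
  Taxon_C vs Taxon_K: 6
  Taxon_P vs Taxon_L: 6
  Taxon_P vs Taxon_K: 5
  Taxon_L vs Taxon_K: 8
The largest is 8, between Taxon_L and Taxon_K.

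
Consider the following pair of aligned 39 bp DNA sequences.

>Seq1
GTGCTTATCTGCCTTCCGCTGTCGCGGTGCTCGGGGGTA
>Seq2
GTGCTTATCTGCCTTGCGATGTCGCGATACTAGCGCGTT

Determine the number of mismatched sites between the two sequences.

Mismatches occur at site 16 (C→G), site 19 (C→A), site 27 (G→A), site 29 (G→A), site 32 (C→A), site 34 (G→C), site 36 (G→C), site 39 (A→T).
That gives 8 mismatches out of 39 aligned sites, so the Hamming distance is 8.

8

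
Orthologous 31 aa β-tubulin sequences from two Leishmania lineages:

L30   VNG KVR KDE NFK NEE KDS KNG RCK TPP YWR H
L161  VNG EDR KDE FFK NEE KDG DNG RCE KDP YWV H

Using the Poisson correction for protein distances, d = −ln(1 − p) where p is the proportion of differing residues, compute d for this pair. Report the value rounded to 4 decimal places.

The sequences differ at positions 4 (K/E), 5 (V/D), 10 (N/F), 18 (S/G), 19 (K/D), 24 (K/E), 25 (T/K), 26 (P/D), 30 (R/V).
p = 9/31 = 0.290323.
d = −ln(1 − 0.290323) = −ln(0.709677) = 0.3429.

0.3429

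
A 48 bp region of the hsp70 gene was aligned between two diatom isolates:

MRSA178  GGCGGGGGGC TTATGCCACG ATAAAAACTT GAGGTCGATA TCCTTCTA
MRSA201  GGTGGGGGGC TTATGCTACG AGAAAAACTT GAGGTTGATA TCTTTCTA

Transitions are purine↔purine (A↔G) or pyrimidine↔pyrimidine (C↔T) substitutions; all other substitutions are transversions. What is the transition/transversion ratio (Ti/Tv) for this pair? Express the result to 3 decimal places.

4.000

Differing sites — 3:C/T (Ti); 17:C/T (Ti); 22:T/G (Tv); 36:C/T (Ti); 43:C/T (Ti).
Of the 5 differences, 4 transitions and 1 transversion, so Ti/Tv = 4/1 = 4.000.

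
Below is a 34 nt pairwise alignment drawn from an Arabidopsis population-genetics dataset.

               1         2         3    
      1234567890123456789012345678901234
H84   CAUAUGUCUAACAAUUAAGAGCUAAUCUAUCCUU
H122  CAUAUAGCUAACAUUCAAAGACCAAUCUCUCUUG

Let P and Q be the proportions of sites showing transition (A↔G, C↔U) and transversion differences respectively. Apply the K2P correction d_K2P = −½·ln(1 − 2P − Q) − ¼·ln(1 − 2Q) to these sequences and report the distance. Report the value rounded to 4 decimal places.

Mismatches occur at site 6 (G/A, transition), site 7 (U/G, transversion), site 14 (A/U, transversion), site 16 (U/C, transition), site 19 (G/A, transition), site 20 (A/G, transition), site 21 (G/A, transition), site 23 (U/C, transition), site 29 (A/C, transversion), site 32 (C/U, transition), site 34 (U/G, transversion).
Of the 11 differences, 7 transitions and 4 transversions over 34 sites: P = 7/34 = 0.205882, Q = 4/34 = 0.117647.
d = −0.5·ln(0.470589) − 0.25·ln(0.764706) = −0.5·(-0.753770) − 0.25·(-0.268264) = 0.4440.

0.4440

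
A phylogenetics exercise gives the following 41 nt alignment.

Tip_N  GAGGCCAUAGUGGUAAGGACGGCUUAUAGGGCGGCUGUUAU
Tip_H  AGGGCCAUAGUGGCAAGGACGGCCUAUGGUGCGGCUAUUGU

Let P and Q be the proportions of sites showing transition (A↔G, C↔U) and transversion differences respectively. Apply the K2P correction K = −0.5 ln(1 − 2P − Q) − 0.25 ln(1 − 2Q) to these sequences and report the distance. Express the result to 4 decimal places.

0.2402

The sequences differ at positions 1 (G/A, transition), 2 (A/G, transition), 14 (U/C, transition), 24 (U/C, transition), 28 (A/G, transition), 30 (G/U, transversion), 37 (G/A, transition), 40 (A/G, transition).
Of the 8 differences, 7 transitions and 1 transversion over 41 sites: P = 7/41 = 0.170732, Q = 1/41 = 0.024390.
d = −0.5·ln(0.634146) − 0.25·ln(0.951220) = −0.5·(-0.455476) − 0.25·(-0.050010) = 0.2402.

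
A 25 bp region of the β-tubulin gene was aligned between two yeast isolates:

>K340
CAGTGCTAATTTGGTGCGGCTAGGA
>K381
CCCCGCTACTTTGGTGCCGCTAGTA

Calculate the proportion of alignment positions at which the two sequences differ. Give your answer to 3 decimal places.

Mismatches occur at site 2 (A→C), site 3 (G→C), site 4 (T→C), site 9 (A→C), site 18 (G→C), site 24 (G→T).
There are 6 differences over 25 sites, so p = 6/25 = 0.240.

0.240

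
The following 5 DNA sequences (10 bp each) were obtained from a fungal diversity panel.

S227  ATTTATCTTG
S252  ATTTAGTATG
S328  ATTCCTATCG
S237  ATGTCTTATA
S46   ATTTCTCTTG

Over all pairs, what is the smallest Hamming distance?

Pairwise Hamming distances:
  S227 vs S252: 3
  S227 vs S328: 4
  S227 vs S237: 5
  S227 vs S46: 1
  S252 vs S328: 6
  S252 vs S237: 4
  S252 vs S46: 4
  S328 vs S237: 6
  S328 vs S46: 3
  S237 vs S46: 4
The smallest is 1, between S227 and S46.

1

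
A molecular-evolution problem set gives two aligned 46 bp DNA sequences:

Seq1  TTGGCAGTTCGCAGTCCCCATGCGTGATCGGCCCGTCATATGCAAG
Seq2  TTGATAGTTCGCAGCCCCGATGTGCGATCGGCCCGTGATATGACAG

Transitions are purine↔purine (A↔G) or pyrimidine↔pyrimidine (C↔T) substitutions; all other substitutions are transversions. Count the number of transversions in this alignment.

The sequences differ at positions 4 (G/A, transition), 5 (C/T, transition), 15 (T/C, transition), 19 (C/G, transversion), 23 (C/T, transition), 25 (T/C, transition), 37 (C/G, transversion), 43 (C/A, transversion), 44 (A/C, transversion).
Of the 9 differences, 5 transitions and 4 transversions, so the answer is 4.

4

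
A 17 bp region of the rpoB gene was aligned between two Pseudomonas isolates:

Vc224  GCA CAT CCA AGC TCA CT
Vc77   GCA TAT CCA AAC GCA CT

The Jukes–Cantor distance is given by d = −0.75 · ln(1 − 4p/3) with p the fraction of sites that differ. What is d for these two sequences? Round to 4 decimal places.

The sequences differ at positions 4 (C/T), 11 (G/A), 13 (T/G).
p = 3/17 = 0.176471.
d = −0.75 · ln(1 − (4/3)·0.176471) = −0.75 · ln(0.764705) = −0.75 · (-0.268265) = 0.2012.

0.2012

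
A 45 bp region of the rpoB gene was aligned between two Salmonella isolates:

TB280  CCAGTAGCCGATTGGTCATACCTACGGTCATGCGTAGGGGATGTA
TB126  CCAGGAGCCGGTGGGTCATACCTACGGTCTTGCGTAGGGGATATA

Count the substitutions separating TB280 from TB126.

5

Differing sites — 5:T/G; 11:A/G; 13:T/G; 30:A/T; 43:G/A.
That gives 5 mismatches out of 45 aligned sites, so the Hamming distance is 5.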